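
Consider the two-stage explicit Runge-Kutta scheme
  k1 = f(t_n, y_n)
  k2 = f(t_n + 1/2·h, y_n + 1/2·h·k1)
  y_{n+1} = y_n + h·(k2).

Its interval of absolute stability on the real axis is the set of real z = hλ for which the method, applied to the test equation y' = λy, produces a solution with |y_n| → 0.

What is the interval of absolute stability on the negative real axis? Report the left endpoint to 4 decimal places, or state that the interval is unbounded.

With y'=λy (z=hλ):
  k1=λy_n ⇒ h·k1=z·y_n;  k2=λ(1+1/2z)y_n ⇒ h·k2=z(1+1/2z)y_n
  y_{n+1}/y_n = 1 + z(1+1/2z) = 1 + z + 1/2z²
  R(z) = 1 + z + 1/2z².

Find x<0 with |R(x)|<1.
x=-1.28: |R|=0.5392
R=1: x+1/2x²=0 ⇒ x=−2=-2.0000; min R=1−1/(4·1/2)=0.5000>−1
Confirm numerically:
  x=-1.743: |R|=0.77602 <1
  x=-1.010: |R|=0.50005 <1
  x=-0.823: |R|=0.51566 <1
  x=-2.549: |R|=1.69970 >1
  x=-2.513: |R|=1.64458 >1
  x=-2.163: |R|=1.17628 >1
Stable set (-2.0000, 0).

z∈(-2.0000,0).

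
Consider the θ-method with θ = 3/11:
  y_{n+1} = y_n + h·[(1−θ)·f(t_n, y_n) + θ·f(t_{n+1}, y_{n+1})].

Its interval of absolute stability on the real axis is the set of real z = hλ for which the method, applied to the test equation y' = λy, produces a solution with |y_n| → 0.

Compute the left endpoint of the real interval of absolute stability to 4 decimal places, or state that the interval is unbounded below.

With y'=λy (z=hλ):
  y_{n+1} = y_n + z·[8/11·y_n + 3/11·y_{n+1}] ⇒ (1 − 3/11z)y_{n+1} = (1 + 8/11z)y_n
  ⇒ R(z) = (1 + 8/11z)/(1 − 3/11z).

Find x<0 with |R(x)|<1.
x=-1.04: |R|=0.1898
R=−1: 1+8/11x = −1+3/11x ⇒ -5/11x=2 ⇒ x=2/(-5/11)=-4.4000
Confirm numerically:
  x=-3.598: |R|=0.81600 <1
  x=-3.568: |R|=0.80833 <1
  x=-3.135: |R|=0.69003 <1
  x=-2.005: |R|=0.29621 <1
  x=-4.976: |R|=1.11108 >1
  x=-4.696: |R|=1.05899 >1
Stable set (-4.4000, 0).

left endpoint -4.4000.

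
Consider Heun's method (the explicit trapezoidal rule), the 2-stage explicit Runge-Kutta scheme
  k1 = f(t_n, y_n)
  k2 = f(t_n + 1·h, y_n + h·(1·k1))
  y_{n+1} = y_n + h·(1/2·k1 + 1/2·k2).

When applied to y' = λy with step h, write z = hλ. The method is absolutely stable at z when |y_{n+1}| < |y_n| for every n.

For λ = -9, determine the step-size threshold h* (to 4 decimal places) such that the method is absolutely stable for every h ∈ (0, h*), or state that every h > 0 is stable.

On y'=λy, z=hλ:
  order 2, 2-stage ⇒ R(z)=1+z+z^2/2
  (e.g. R(-1.55)=0.65125, |R|=0.65125)

Boundary: |R(x)|=1, x<0.
x=-1.55: |R|=0.6513
|R(-2.33)|=1.3845 |R(-1.65)|=0.7112 |R(-0.82)|=0.5162
Bisect:
  x_lo=-2.5843 |R|=1.7551  x_hi=-0.2171 |R|=0.8064
  mid=-1.40074 |R|=0.58029 →hi
  mid=-1.99254 |R|=0.99256 →hi
  mid=-2.28844 |R|=1.33004 →lo
  mid=-2.14049 |R|=1.15036 →lo
  mid=-2.06651 |R|=1.06872 →lo
  mid=-2.02952 |R|=1.02996 →lo
  mid=-2.01103 |R|=1.01109 →lo
  mid=-2.00178 |R|=1.00179 →lo
  mid=-1.99716 |R|=0.99716 →hi
  ...
  [-2.00005,-1.99991] ⇒ x*=-2.0000
Interval (-2.0000, 0).

(-2.0000,0); λ=-9 ⇒ h* = 0.2222.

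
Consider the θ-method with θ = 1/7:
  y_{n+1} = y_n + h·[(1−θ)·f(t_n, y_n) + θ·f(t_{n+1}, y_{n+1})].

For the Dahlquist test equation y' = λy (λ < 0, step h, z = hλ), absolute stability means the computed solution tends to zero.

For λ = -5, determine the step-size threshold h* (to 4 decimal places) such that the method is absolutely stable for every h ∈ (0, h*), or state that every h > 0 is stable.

Test eqn y'=λy, z=hλ:
  y_{n+1} = y_n + z·[6/7·y_n + 1/7·y_{n+1}] ⇒ (1 − 1/7z)y_{n+1} = (1 + 6/7z)y_n
  ⇒ R(z) = (1 + 6/7z)/(1 − 1/7z).

Boundary: |R(x)|=1, x<0.
x=-1.51: |R|=0.2421
R=−1: 1+6/7x = −1+1/7x ⇒ -5/7x=2 ⇒ x=2/(-5/7)=-2.8000
Confirm numerically:
  x=-2.418: |R|=0.79720 <1
  x=-1.962: |R|=0.53247 <1
  x=-1.514: |R|=0.24477 <1
  x=-1.246: |R|=0.05772 <1
  x=-3.240: |R|=1.21484 >1
  x=-3.150: |R|=1.17241 >1
So |R|<1 on (-2.8000, 0).

(-2.8000,0); λ=-5 ⇒ h* = (14/5)/5 = 0.5600.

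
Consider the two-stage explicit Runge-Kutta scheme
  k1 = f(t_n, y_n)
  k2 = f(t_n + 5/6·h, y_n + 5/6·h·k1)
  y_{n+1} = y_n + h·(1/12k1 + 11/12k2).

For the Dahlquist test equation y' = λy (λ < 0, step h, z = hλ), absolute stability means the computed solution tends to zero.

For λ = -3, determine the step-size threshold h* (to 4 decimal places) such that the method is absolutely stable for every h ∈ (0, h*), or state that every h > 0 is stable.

(-1.3091,0); λ=-3 ⇒ h* = (72/55)/3 = 0.4364.

Test eqn y'=λy, z=hλ:
  k1=λy_n ⇒ h·k1=z·y_n;  k2=λ(1+5/6z)y_n ⇒ h·k2=z(1+5/6z)y_n
  y_{n+1}/y_n = 1 + 1/12z + 11/12z(1+5/6z) = 1 + z + 55/72z²
  Hence R(z) = 1 + z + 55/72z².

Need |R(x)|<1, x<0.
x=-0.68: |R|=0.6732
R=1: x+55/72x²=0 ⇒ x=−72/55=-1.3091; min R=1−1/(4·55/72)=0.6727>−1
Confirm numerically:
  x=-1.062: |R|=0.79955 <1
  x=-0.885: |R|=0.71330 <1
  x=-0.777: |R|=0.68418 <1
  x=-0.723: |R|=0.67631 <1
  x=-1.897: |R|=1.85194 >1
  x=-1.758: |R|=1.60285 >1
  x=-1.708: |R|=1.52047 >1
So |R|<1 on (-1.3091, 0).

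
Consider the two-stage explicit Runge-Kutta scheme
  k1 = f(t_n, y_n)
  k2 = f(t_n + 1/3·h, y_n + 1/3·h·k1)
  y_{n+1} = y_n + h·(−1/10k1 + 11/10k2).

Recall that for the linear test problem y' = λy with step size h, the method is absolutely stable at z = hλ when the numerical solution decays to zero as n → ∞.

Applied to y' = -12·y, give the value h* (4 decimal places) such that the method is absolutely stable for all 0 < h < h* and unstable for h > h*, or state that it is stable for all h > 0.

(-2.7273,0); λ=-12 ⇒ h* = (30/11)/12 = 0.2273.

Test eqn y'=λy, z=hλ:
  k1=λy_n ⇒ h·k1=z·y_n;  k2=λ(1+1/3z)y_n ⇒ h·k2=z(1+1/3z)y_n
  y_{n+1}/y_n = 1 − 1/10z + 11/10z(1+1/3z) = 1 + z + 11/30z²
  Hence R(z) = 1 + z + 11/30z².

Find x<0 with |R(x)|<1.
x=-0.37: |R|=0.6802
R=1: x+11/30x²=0 ⇒ x=−30/11=-2.7273; min R=1−1/(4·11/30)=0.3182>−1
Confirm numerically:
  x=-2.129: |R|=0.53297 <1
  x=-1.689: |R|=0.35700 <1
  x=-1.546: |R|=0.33038 <1
  x=-3.250: |R|=1.62292 >1
  x=-2.946: |R|=1.23627 >1
  x=-2.895: |R|=1.17804 >1
So |R|<1 on (-2.7273, 0).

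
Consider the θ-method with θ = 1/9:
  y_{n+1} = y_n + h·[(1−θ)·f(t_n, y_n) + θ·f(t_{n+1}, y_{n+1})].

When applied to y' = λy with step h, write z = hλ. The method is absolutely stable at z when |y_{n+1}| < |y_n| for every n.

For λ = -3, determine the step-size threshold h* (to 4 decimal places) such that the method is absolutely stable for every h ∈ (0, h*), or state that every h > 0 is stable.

(-2.5714,0); λ=-3 ⇒ h* = (18/7)/3 = 0.8571.

Test eqn y'=λy, z=hλ:
  y_{n+1} = y_n + z·[8/9·y_n + 1/9·y_{n+1}] ⇒ (1 − 1/9z)y_{n+1} = (1 + 8/9z)y_n
  R(z) = (1 + 8/9z)/(1 − 1/9z).

Boundary: |R(x)|=1, x<0.
x=-0.91: |R|=0.1736
R=−1: 1+8/9x = −1+1/9x ⇒ -7/9x=2 ⇒ x=2/(-7/9)=-2.5714
Confirm numerically:
  x=-1.947: |R|=0.60071 <1
  x=-1.747: |R|=0.46301 <1
  x=-1.246: |R|=0.09448 <1
  x=-2.822: |R|=1.14837 >1
  x=-2.801: |R|=1.13617 >1
  x=-2.700: |R|=1.07692 >1
So |R|<1 on (-2.5714, 0).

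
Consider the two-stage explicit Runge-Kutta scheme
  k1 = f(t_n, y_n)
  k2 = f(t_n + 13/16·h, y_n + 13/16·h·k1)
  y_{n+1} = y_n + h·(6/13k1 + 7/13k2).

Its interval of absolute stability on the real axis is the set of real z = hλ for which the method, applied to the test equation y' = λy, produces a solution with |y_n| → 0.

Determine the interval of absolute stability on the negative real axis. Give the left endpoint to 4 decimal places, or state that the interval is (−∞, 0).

z∈(-2.2857,0).

Test eqn y'=λy, z=hλ:
  k1=λy_n ⇒ h·k1=z·y_n;  k2=λ(1+13/16z)y_n ⇒ h·k2=z(1+13/16z)y_n
  y_{n+1}/y_n = 1 + 6/13z + 7/13z(1+13/16z) = 1 + z + 7/16z²
  so R(z) = 1 + z + 7/16z².

Find x<0 with |R(x)|<1.
x=-1.67: |R|=0.5501
R=1: x+7/16x²=0 ⇒ x=−16/7=-2.2857; min R=1−1/(4·7/16)=0.4286>−1
Confirm numerically:
  x=-1.993: |R|=0.74477 <1
  x=-1.774: |R|=0.60285 <1
  x=-1.719: |R|=0.57380 <1
  x=-2.756: |R|=1.56705 >1
  x=-2.543: |R|=1.28625 >1
  x=-2.412: |R|=1.13326 >1
Stable set (-2.2857, 0).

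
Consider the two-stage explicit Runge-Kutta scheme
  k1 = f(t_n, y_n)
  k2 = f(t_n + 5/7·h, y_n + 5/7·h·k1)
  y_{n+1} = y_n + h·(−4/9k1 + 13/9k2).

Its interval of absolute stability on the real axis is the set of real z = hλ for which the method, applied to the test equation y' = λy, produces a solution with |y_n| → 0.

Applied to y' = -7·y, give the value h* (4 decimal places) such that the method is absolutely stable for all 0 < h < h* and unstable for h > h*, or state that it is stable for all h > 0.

With y'=λy (z=hλ):
  k1=λy_n ⇒ h·k1=z·y_n;  k2=λ(1+5/7z)y_n ⇒ h·k2=z(1+5/7z)y_n
  y_{n+1}/y_n = 1 − 4/9z + 13/9z(1+5/7z) = 1 + z + 65/63z²
  ⇒ R(z) = 1 + z + 65/63z².

Find x<0 with |R(x)|<1.
x=-1.02: |R|=1.0534
R=1: x+65/63x²=0 ⇒ x=−63/65=-0.9692; min R=1−1/(4·65/63)=0.7577>−1
Confirm numerically:
  x=-0.819: |R|=0.87306 <1
  x=-0.679: |R|=0.79668 <1
  x=-0.597: |R|=0.77072 <1
  x=-1.500: |R|=1.82143 >1
  x=-1.237: |R|=1.34175 >1
  x=-1.039: |R|=1.07479 >1
So |R|<1 on (-0.9692, 0).

(-0.9692,0); λ=-7 ⇒ h* = (63/65)/7 = 0.1385.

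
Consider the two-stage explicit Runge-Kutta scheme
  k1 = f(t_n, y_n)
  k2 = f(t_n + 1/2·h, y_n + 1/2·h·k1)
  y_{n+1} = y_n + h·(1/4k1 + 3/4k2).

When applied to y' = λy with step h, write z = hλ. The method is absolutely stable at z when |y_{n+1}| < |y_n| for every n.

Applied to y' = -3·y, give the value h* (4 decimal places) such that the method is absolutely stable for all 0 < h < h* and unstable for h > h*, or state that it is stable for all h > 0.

Test eqn y'=λy, z=hλ:
  k1=λy_n ⇒ h·k1=z·y_n;  k2=λ(1+1/2z)y_n ⇒ h·k2=z(1+1/2z)y_n
  y_{n+1}/y_n = 1 + 1/4z + 3/4z(1+1/2z) = 1 + z + 3/8z²
  Hence R(z) = 1 + z + 3/8z².

Find x<0 with |R(x)|<1.
x=-0.69: |R|=0.4885
R=1: x+3/8x²=0 ⇒ x=−8/3=-2.6667; min R=1−1/(4·3/8)=0.3333>−1
Confirm numerically:
  x=-2.402: |R|=0.76160 <1
  x=-2.277: |R|=0.66727 <1
  x=-1.385: |R|=0.33433 <1
  x=-3.255: |R|=1.71813 >1
  x=-2.976: |R|=1.34522 >1
Stable set (-2.6667, 0).

(-2.6667,0); λ=-3 ⇒ h* = (8/3)/3 = 0.8889.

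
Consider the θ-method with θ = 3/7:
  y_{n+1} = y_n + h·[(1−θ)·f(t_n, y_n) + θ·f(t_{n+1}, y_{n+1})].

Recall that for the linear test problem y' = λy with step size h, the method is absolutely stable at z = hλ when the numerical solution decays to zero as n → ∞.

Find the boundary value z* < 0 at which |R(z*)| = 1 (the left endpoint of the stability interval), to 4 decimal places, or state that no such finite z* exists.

On y'=λy, z=hλ:
  y_{n+1} = y_n + z·[4/7·y_n + 3/7·y_{n+1}] ⇒ (1 − 3/7z)y_{n+1} = (1 + 4/7z)y_n
  so R(z) = (1 + 4/7z)/(1 − 3/7z).

Find x<0 with |R(x)|<1.
x=-0.57: |R|=0.5419
R=−1: 1+4/7x = −1+3/7x ⇒ -1/7x=2 ⇒ x=2/(-1/7)=-14.0000
Confirm numerically:
  x=-12.341: |R|=0.96232 <1
  x=-11.008: |R|=0.92524 <1
  x=-10.811: |R|=0.91913 <1
  x=-14.218: |R|=1.00439 >1
  x=-14.073: |R|=1.00148 >1
So |R|<1 on (-14.0000, 0).

z* = -14.0000.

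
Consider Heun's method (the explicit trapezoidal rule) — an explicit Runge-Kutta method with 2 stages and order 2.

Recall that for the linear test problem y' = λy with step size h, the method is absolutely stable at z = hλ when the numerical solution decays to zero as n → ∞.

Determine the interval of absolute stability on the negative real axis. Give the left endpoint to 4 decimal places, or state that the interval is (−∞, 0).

z∈(-2.0000,0).

With y'=λy (z=hλ):
  order 2, 2-stage ⇒ R(z)=1+z+z^2/2
  (e.g. R(-0.56)=0.59680, |R|=0.59680)

Find x<0 with |R(x)|<1.
x=-0.56: |R|=0.5968
|R(-2.29)|=1.3321 |R(-2.13)|=1.1384 |R(-1.8)|=0.8200
Bisect:
  x_lo=-2.5830 |R|=1.7529  x_hi=-0.1223 |R|=0.8852
  mid=-1.35262 |R|=0.56217 →hi
  mid=-1.96780 |R|=0.96832 →hi
  mid=-2.27539 |R|=1.31331 →lo
  mid=-2.12159 |R|=1.12899 →lo
  mid=-2.04470 |R|=1.04569 →lo
  mid=-2.00625 |R|=1.00627 →lo
  mid=-1.98702 |R|=0.98711 →hi
  ...
  [-2.00009,-1.99994] ⇒ x*=-2.0000
So |R|<1 on (-2.0000, 0).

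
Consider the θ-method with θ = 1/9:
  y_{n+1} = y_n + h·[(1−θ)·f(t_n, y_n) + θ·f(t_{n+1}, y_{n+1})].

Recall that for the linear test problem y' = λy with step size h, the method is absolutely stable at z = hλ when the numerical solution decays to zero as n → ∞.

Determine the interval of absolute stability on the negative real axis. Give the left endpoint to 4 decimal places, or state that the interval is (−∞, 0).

(-2.5714, 0).

On y'=λy, z=hλ:
  y_{n+1} = y_n + z·[8/9·y_n + 1/9·y_{n+1}] ⇒ (1 − 1/9z)y_{n+1} = (1 + 8/9z)y_n
  so R(z) = (1 + 8/9z)/(1 − 1/9z).

Find x<0 with |R(x)|<1.
x=-1.18: |R|=0.0432
R=−1: 1+8/9x = −1+1/9x ⇒ -7/9x=2 ⇒ x=2/(-7/9)=-2.5714
Confirm numerically:
  x=-2.445: |R|=0.92267 <1
  x=-2.393: |R|=0.89037 <1
  x=-2.388: |R|=0.88725 <1
  x=-2.363: |R|=0.87160 <1
  x=-3.080: |R|=1.29470 >1
  x=-3.073: |R|=1.29081 >1
Interval (-2.5714, 0).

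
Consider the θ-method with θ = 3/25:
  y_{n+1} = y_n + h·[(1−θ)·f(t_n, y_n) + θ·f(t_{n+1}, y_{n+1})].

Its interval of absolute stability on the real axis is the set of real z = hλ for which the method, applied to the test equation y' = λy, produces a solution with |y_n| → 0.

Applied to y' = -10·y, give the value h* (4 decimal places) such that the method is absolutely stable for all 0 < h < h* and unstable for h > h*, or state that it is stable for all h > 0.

(-2.6316,0); λ=-10 ⇒ h* = (50/19)/10 = 0.2632.

Test eqn y'=λy, z=hλ:
  y_{n+1} = y_n + z·[22/25·y_n + 3/25·y_{n+1}] ⇒ (1 − 3/25z)y_{n+1} = (1 + 22/25z)y_n
  ⇒ R(z) = (1 + 22/25z)/(1 − 3/25z).

Solve |R(x)|<1 on ℝ⁻.
x=-1.47: |R|=0.2496
R=−1: 1+22/25x = −1+3/25x ⇒ -19/25x=2 ⇒ x=2/(-19/25)=-2.6316
Confirm numerically:
  x=-2.017: |R|=0.62394 <1
  x=-1.869: |R|=0.52661 <1
  x=-1.580: |R|=0.32818 <1
  x=-1.292: |R|=0.11858 <1
  x=-2.928: |R|=1.16671 >1
  x=-2.809: |R|=1.10085 >1
So |R|<1 on (-2.6316, 0).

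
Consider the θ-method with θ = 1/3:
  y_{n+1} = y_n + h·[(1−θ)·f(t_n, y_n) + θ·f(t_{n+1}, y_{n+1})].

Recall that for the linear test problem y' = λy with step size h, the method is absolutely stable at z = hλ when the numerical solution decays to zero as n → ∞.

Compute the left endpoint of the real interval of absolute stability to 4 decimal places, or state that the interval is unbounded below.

With y'=λy (z=hλ):
  y_{n+1} = y_n + z·[2/3·y_n + 1/3·y_{n+1}] ⇒ (1 − 1/3z)y_{n+1} = (1 + 2/3z)y_n
  ⇒ R(z) = (1 + 2/3z)/(1 − 1/3z).

Need |R(x)|<1, x<0.
x=-1.78: |R|=0.1172
R=−1: 1+2/3x = −1+1/3x ⇒ -1/3x=2 ⇒ x=2/(-1/3)=-6.0000
Confirm numerically:
  x=-5.215: |R|=0.90444 <1
  x=-4.991: |R|=0.87373 <1
  x=-4.521: |R|=0.80335 <1
  x=-2.439: |R|=0.34528 <1
  x=-6.314: |R|=1.03371 >1
  x=-6.081: |R|=1.00892 >1
So |R|<1 on (-6.0000, 0).

z* = -6.0000.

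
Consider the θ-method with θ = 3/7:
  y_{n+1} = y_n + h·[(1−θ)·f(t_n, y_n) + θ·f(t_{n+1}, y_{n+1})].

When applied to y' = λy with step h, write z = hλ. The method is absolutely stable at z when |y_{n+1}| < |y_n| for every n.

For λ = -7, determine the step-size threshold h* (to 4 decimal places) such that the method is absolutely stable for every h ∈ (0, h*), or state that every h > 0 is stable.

(-14.0000,0); λ=-7 ⇒ h* = (14)/7 = 2.0000.

Test eqn y'=λy, z=hλ:
  y_{n+1} = y_n + z·[4/7·y_n + 3/7·y_{n+1}] ⇒ (1 − 3/7z)y_{n+1} = (1 + 4/7z)y_n
  R(z) = (1 + 4/7z)/(1 − 3/7z).

Boundary: |R(x)|=1, x<0.
x=-0.52: |R|=0.5748
R=−1: 1+4/7x = −1+3/7x ⇒ -1/7x=2 ⇒ x=2/(-1/7)=-14.0000
Confirm numerically:
  x=-12.585: |R|=0.96838 <1
  x=-12.279: |R|=0.96074 <1
  x=-11.413: |R|=0.93727 <1
  x=-14.364: |R|=1.00727 >1
  x=-14.184: |R|=1.00371 >1
Interval (-14.0000, 0).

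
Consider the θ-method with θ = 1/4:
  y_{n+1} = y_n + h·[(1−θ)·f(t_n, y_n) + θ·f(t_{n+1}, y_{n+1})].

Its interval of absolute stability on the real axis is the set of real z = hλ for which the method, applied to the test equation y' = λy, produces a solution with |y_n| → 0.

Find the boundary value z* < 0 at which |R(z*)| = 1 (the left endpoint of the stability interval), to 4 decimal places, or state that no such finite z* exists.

left endpoint -4.0000.

Set f=λy, z=hλ:
  y_{n+1} = y_n + z·[3/4·y_n + 1/4·y_{n+1}] ⇒ (1 − 1/4z)y_{n+1} = (1 + 3/4z)y_n
  R(z) = (1 + 3/4z)/(1 − 1/4z).

Solve |R(x)|<1 on ℝ⁻.
x=-0.75: |R|=0.3684
R=−1: 1+3/4x = −1+1/4x ⇒ -1/2x=2 ⇒ x=2/(-1/2)=-4.0000
Confirm numerically:
  x=-3.202: |R|=0.77839 <1
  x=-2.961: |R|=0.70148 <1
  x=-2.702: |R|=0.61265 <1
  x=-4.558: |R|=1.13040 >1
  x=-4.477: |R|=1.11254 >1
  x=-4.182: |R|=1.04449 >1
Stable set (-4.0000, 0).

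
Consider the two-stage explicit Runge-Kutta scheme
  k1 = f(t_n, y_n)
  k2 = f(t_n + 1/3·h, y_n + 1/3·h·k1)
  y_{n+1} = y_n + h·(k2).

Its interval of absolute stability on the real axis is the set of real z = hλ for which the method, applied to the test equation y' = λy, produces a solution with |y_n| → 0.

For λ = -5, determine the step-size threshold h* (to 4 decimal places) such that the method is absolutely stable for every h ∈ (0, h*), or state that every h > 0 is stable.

Test eqn y'=λy, z=hλ:
  k1=λy_n ⇒ h·k1=z·y_n;  k2=λ(1+1/3z)y_n ⇒ h·k2=z(1+1/3z)y_n
  y_{n+1}/y_n = 1 + z(1+1/3z) = 1 + z + 1/3z²
  R(z) = 1 + z + 1/3z².

Solve |R(x)|<1 on ℝ⁻.
x=-1.42: |R|=0.2521
R=1: x+1/3x²=0 ⇒ x=−3=-3.0000; min R=1−1/(4·1/3)=0.2500>−1
Confirm numerically:
  x=-2.883: |R|=0.88756 <1
  x=-2.713: |R|=0.74046 <1
  x=-1.839: |R|=0.28831 <1
  x=-1.777: |R|=0.27558 <1
  x=-3.487: |R|=1.56606 >1
  x=-3.419: |R|=1.47752 >1
  x=-3.234: |R|=1.25225 >1
Interval (-3.0000, 0).

(-3.0000,0); λ=-5 ⇒ h* = (3)/5 = 0.6000.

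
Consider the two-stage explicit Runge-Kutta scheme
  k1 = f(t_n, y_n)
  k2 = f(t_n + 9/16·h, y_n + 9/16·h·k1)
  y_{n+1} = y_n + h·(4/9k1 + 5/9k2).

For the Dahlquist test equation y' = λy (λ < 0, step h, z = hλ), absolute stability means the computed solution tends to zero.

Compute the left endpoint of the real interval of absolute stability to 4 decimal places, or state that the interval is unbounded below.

With y'=λy (z=hλ):
  k1=λy_n ⇒ h·k1=z·y_n;  k2=λ(1+9/16z)y_n ⇒ h·k2=z(1+9/16z)y_n
  y_{n+1}/y_n = 1 + 4/9z + 5/9z(1+9/16z) = 1 + z + 5/16z²
  ⇒ R(z) = 1 + z + 5/16z².

Solve |R(x)|<1 on ℝ⁻.
x=-1.16: |R|=0.2605
R=1: x+5/16x²=0 ⇒ x=−16/5=-3.2000; min R=1−1/(4·5/16)=0.2000>−1
Confirm numerically:
  x=-1.977: |R|=0.24442 <1
  x=-1.931: |R|=0.23424 <1
  x=-1.927: |R|=0.23342 <1
  x=-1.899: |R|=0.22794 <1
  x=-3.474: |R|=1.29746 >1
  x=-3.408: |R|=1.22152 >1
  x=-3.342: |R|=1.14830 >1
So |R|<1 on (-3.2000, 0).

left endpoint -3.2000.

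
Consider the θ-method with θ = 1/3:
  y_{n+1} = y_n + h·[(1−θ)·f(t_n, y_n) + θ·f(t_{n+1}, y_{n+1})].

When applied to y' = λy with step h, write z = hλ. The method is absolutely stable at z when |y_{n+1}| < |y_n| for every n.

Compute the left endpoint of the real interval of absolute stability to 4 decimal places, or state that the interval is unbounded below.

Set f=λy, z=hλ:
  y_{n+1} = y_n + z·[2/3·y_n + 1/3·y_{n+1}] ⇒ (1 − 1/3z)y_{n+1} = (1 + 2/3z)y_n
  so R(z) = (1 + 2/3z)/(1 − 1/3z).

Boundary: |R(x)|=1, x<0.
x=-0.78: |R|=0.3810
R=−1: 1+2/3x = −1+1/3x ⇒ -1/3x=2 ⇒ x=2/(-1/3)=-6.0000
Confirm numerically:
  x=-5.737: |R|=0.96990 <1
  x=-3.967: |R|=0.70820 <1
  x=-3.781: |R|=0.67276 <1
  x=-2.742: |R|=0.43260 <1
  x=-6.557: |R|=1.05828 >1
  x=-6.530: |R|=1.05561 >1
  x=-6.333: |R|=1.03568 >1
Stable set (-6.0000, 0).

z* = -6.0000.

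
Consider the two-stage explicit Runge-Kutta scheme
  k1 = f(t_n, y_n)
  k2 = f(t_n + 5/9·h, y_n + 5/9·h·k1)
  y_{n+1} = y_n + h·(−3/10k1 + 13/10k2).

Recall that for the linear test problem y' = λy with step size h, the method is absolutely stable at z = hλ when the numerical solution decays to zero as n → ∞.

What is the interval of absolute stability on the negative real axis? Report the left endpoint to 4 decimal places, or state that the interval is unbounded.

z∈(-1.3846,0).

Set f=λy, z=hλ:
  k1=λy_n ⇒ h·k1=z·y_n;  k2=λ(1+5/9z)y_n ⇒ h·k2=z(1+5/9z)y_n
  y_{n+1}/y_n = 1 − 3/10z + 13/10z(1+5/9z) = 1 + z + 13/18z²
  R(z) = 1 + z + 13/18z².

Solve |R(x)|<1 on ℝ⁻.
x=-1.08: |R|=0.7624
R=1: x+13/18x²=0 ⇒ x=−18/13=-1.3846; min R=1−1/(4·13/18)=0.6538>−1
Confirm numerically:
  x=-1.275: |R|=0.89906 <1
  x=-1.179: |R|=0.82492 <1
  x=-0.995: |R|=0.72002 <1
  x=-1.761: |R|=1.47870 >1
  x=-1.466: |R|=1.08617 >1
Interval (-1.3846, 0).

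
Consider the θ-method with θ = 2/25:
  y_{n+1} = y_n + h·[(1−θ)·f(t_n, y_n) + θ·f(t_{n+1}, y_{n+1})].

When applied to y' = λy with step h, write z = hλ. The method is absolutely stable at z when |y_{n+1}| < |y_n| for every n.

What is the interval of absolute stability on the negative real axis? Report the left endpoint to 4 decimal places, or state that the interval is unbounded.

z∈(-2.3810,0).

With y'=λy (z=hλ):
  y_{n+1} = y_n + z·[23/25·y_n + 2/25·y_{n+1}] ⇒ (1 − 2/25z)y_{n+1} = (1 + 23/25z)y_n
  Hence R(z) = (1 + 23/25z)/(1 − 2/25z).

Find x<0 with |R(x)|<1.
x=-1.21: |R|=0.1032
R=−1: 1+23/25x = −1+2/25x ⇒ -21/25x=2 ⇒ x=2/(-21/25)=-2.3810
Confirm numerically:
  x=-1.748: |R|=0.53355 <1
  x=-1.426: |R|=0.27998 <1
  x=-1.140: |R|=0.04472 <1
  x=-0.988: |R|=0.08437 <1
  x=-2.689: |R|=1.21295 >1
  x=-2.669: |R|=1.19939 >1
So |R|<1 on (-2.3810, 0).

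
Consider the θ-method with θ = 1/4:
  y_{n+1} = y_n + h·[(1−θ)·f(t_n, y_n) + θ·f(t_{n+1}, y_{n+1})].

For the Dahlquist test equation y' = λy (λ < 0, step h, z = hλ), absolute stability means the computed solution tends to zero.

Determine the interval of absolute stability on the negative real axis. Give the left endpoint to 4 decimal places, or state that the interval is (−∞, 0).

z∈(-4.0000,0).

Set f=λy, z=hλ:
  y_{n+1} = y_n + z·[3/4·y_n + 1/4·y_{n+1}] ⇒ (1 − 1/4z)y_{n+1} = (1 + 3/4z)y_n
  R(z) = (1 + 3/4z)/(1 − 1/4z).

Boundary: |R(x)|=1, x<0.
x=-0.51: |R|=0.5477
R=−1: 1+3/4x = −1+1/4x ⇒ -1/2x=2 ⇒ x=2/(-1/2)=-4.0000
Confirm numerically:
  x=-3.818: |R|=0.95344 <1
  x=-3.519: |R|=0.87206 <1
  x=-3.182: |R|=0.77221 <1
  x=-2.619: |R|=0.58272 <1
  x=-4.511: |R|=1.12008 >1
  x=-4.430: |R|=1.10202 >1
  x=-4.121: |R|=1.02980 >1
Stable set (-4.0000, 0).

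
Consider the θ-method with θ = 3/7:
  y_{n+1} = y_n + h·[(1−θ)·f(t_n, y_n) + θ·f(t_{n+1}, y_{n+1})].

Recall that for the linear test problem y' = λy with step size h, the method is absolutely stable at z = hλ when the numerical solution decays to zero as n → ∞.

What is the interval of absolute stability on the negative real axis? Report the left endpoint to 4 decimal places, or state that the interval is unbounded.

(-14.0000, 0).

On y'=λy, z=hλ:
  y_{n+1} = y_n + z·[4/7·y_n + 3/7·y_{n+1}] ⇒ (1 − 3/7z)y_{n+1} = (1 + 4/7z)y_n
  R(z) = (1 + 4/7z)/(1 − 3/7z).

Solve |R(x)|<1 on ℝ⁻.
x=-0.64: |R|=0.4978
R=−1: 1+4/7x = −1+3/7x ⇒ -1/7x=2 ⇒ x=2/(-1/7)=-14.0000
Confirm numerically:
  x=-13.274: |R|=0.98449 <1
  x=-10.532: |R|=0.91015 <1
  x=-9.260: |R|=0.86371 <1
  x=-8.933: |R|=0.85008 <1
  x=-14.600: |R|=1.01181 >1
  x=-14.499: |R|=1.00988 >1
Stable set (-14.0000, 0).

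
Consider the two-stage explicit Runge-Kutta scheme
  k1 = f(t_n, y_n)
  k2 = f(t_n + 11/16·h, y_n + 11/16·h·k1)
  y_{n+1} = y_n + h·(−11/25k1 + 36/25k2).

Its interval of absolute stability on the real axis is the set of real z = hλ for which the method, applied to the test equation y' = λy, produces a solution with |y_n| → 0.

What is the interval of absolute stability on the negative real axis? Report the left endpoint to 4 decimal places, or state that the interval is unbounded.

Test eqn y'=λy, z=hλ:
  k1=λy_n ⇒ h·k1=z·y_n;  k2=λ(1+11/16z)y_n ⇒ h·k2=z(1+11/16z)y_n
  y_{n+1}/y_n = 1 − 11/25z + 36/25z(1+11/16z) = 1 + z + 99/100z²
  R(z) = 1 + z + 99/100z².

Solve |R(x)|<1 on ℝ⁻.
x=-0.4: |R|=0.7584
R=1: x+99/100x²=0 ⇒ x=−100/99=-1.0101; min R=1−1/(4·99/100)=0.7475>−1
Confirm numerically:
  x=-0.807: |R|=0.83774 <1
  x=-0.717: |R|=0.79195 <1
  x=-0.527: |R|=0.74795 <1
  x=-1.173: |R|=1.18917 >1
  x=-1.086: |R|=1.08160 >1
Interval (-1.0101, 0).

(-1.0101, 0).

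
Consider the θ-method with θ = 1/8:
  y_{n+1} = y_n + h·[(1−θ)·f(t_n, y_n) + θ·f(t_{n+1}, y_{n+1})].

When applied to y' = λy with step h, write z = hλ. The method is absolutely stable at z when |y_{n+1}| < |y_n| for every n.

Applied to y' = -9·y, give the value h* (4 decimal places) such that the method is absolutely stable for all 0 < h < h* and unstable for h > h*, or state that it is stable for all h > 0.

With y'=λy (z=hλ):
  y_{n+1} = y_n + z·[7/8·y_n + 1/8·y_{n+1}] ⇒ (1 − 1/8z)y_{n+1} = (1 + 7/8z)y_n
  Hence R(z) = (1 + 7/8z)/(1 − 1/8z).

Boundary: |R(x)|=1, x<0.
x=-1.75: |R|=0.4359
R=−1: 1+7/8x = −1+1/8x ⇒ -3/4x=2 ⇒ x=2/(-3/4)=-2.6667
Confirm numerically:
  x=-2.448: |R|=0.87443 <1
  x=-1.762: |R|=0.44397 <1
  x=-1.667: |R|=0.37954 <1
  x=-1.121: |R|=0.01677 <1
  x=-2.995: |R|=1.17917 >1
  x=-2.938: |R|=1.14884 >1
  x=-2.891: |R|=1.12359 >1
Interval (-2.6667, 0).

(-2.6667,0); λ=-9 ⇒ h* = (8/3)/9 = 0.2963.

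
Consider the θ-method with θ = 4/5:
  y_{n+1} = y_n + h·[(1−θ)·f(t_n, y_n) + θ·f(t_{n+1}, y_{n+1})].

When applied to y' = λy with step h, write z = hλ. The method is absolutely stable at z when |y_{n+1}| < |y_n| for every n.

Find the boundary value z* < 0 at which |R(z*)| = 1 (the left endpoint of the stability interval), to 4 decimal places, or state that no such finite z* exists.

Test eqn y'=λy, z=hλ:
  y_{n+1} = y_n + z·[1/5·y_n + 4/5·y_{n+1}] ⇒ (1 − 4/5z)y_{n+1} = (1 + 1/5z)y_n
  R(z) = (1 + 1/5z)/(1 − 4/5z).

Boundary: |R(x)|=1, x<0.
x=-1.7: |R|=0.2797
x=-2: |R|=0.2308
x=-10: |R|=0.1111
x=-100: |R|=0.2346
θ=4/5≥1/2 ⇒ |1+1/5x|<|1−4/5x| ∀x<0 ⇒ unbounded interval.

(−∞, 0) — no finite endpoint.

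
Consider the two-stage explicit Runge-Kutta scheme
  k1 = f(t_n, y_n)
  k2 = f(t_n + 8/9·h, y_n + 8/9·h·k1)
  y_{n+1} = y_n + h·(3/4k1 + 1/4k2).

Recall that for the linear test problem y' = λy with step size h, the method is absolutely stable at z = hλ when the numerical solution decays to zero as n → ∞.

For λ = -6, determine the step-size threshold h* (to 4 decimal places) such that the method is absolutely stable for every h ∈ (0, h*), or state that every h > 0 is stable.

Set f=λy, z=hλ:
  k1=λy_n ⇒ h·k1=z·y_n;  k2=λ(1+8/9z)y_n ⇒ h·k2=z(1+8/9z)y_n
  y_{n+1}/y_n = 1 + 3/4z + 1/4z(1+8/9z) = 1 + z + 2/9z²
  ⇒ R(z) = 1 + z + 2/9z².

Solve |R(x)|<1 on ℝ⁻.
x=-0.97: |R|=0.2391
R=1: x+2/9x²=0 ⇒ x=−9/2=-4.5000; min R=1−1/(4·2/9)=-0.1250>−1
Confirm numerically:
  x=-3.568: |R|=0.26103 <1
  x=-2.631: |R|=0.09274 <1
  x=-2.407: |R|=0.11952 <1
  x=-4.918: |R|=1.45683 >1
  x=-4.608: |R|=1.11059 >1
  x=-4.541: |R|=1.04137 >1
Interval (-4.5000, 0).

(-4.5000,0); λ=-6 ⇒ h* = (9/2)/6 = 0.7500.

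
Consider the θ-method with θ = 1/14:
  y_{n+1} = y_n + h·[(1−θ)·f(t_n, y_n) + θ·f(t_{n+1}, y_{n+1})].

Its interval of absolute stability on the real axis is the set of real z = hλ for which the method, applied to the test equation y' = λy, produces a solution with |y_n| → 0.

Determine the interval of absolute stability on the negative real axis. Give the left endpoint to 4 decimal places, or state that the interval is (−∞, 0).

z∈(-2.3333,0).

On y'=λy, z=hλ:
  y_{n+1} = y_n + z·[13/14·y_n + 1/14·y_{n+1}] ⇒ (1 − 1/14z)y_{n+1} = (1 + 13/14z)y_n
  R(z) = (1 + 13/14z)/(1 − 1/14z).

Need |R(x)|<1, x<0.
x=-1.76: |R|=0.5635
R=−1: 1+13/14x = −1+1/14x ⇒ -6/7x=2 ⇒ x=2/(-6/7)=-2.3333
Confirm numerically:
  x=-2.132: |R|=0.85024 <1
  x=-1.670: |R|=0.49202 <1
  x=-1.172: |R|=0.08147 <1
  x=-0.952: |R|=0.10861 <1
  x=-2.931: |R|=1.42360 >1
  x=-2.844: |R|=1.36381 >1
  x=-2.596: |R|=1.18993 >1
Interval (-2.3333, 0).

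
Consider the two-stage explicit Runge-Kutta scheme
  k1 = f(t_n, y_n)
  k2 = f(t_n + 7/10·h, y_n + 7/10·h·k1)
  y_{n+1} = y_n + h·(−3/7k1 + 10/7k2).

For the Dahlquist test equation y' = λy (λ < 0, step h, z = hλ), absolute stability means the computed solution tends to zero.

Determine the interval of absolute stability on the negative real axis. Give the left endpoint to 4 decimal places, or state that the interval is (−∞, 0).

Set f=λy, z=hλ:
  k1=λy_n ⇒ h·k1=z·y_n;  k2=λ(1+7/10z)y_n ⇒ h·k2=z(1+7/10z)y_n
  y_{n+1}/y_n = 1 − 3/7z + 10/7z(1+7/10z) = 1 + z + z²
  so R(z) = 1 + z + z².

Find x<0 with |R(x)|<1.
x=-0.62: |R|=0.7644
R=1: x+1x²=0 ⇒ x=−1=-1.0000; min R=1−1/(4·1)=0.7500>−1
Confirm numerically:
  x=-0.870: |R|=0.88690 <1
  x=-0.731: |R|=0.80336 <1
  x=-0.641: |R|=0.76988 <1
  x=-0.579: |R|=0.75624 <1
  x=-1.352: |R|=1.47590 >1
  x=-1.248: |R|=1.30950 >1
Stable set (-1.0000, 0).

z∈(-1.0000,0).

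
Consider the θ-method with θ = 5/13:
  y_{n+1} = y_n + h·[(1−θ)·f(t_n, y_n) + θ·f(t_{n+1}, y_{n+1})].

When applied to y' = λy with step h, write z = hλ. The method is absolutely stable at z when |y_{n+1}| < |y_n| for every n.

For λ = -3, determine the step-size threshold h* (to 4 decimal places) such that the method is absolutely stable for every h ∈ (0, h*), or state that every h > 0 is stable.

(-8.6667,0); λ=-3 ⇒ h* = (26/3)/3 = 2.8889.

With y'=λy (z=hλ):
  y_{n+1} = y_n + z·[8/13·y_n + 5/13·y_{n+1}] ⇒ (1 − 5/13z)y_{n+1} = (1 + 8/13z)y_n
  ⇒ R(z) = (1 + 8/13z)/(1 − 5/13z).

Find x<0 with |R(x)|<1.
x=-0.64: |R|=0.4864
R=−1: 1+8/13x = −1+5/13x ⇒ -3/13x=2 ⇒ x=2/(-3/13)=-8.6667
Confirm numerically:
  x=-7.708: |R|=0.94420 <1
  x=-7.310: |R|=0.91786 <1
  x=-7.108: |R|=0.90367 <1
  x=-6.723: |R|=0.87491 <1
  x=-8.826: |R|=1.00837 >1
  x=-8.703: |R|=1.00193 >1
So |R|<1 on (-8.6667, 0).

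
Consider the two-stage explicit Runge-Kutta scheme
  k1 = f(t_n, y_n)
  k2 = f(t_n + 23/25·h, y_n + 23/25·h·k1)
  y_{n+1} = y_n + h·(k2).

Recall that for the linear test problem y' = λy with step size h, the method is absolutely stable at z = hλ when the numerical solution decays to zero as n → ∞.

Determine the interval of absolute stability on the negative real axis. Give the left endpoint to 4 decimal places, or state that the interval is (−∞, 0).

Test eqn y'=λy, z=hλ:
  k1=λy_n ⇒ h·k1=z·y_n;  k2=λ(1+23/25z)y_n ⇒ h·k2=z(1+23/25z)y_n
  y_{n+1}/y_n = 1 + z(1+23/25z) = 1 + z + 23/25z²
  so R(z) = 1 + z + 23/25z².

Solve |R(x)|<1 on ℝ⁻.
x=-1.3: |R|=1.2548
R=1: x+23/25x²=0 ⇒ x=−25/23=-1.0870; min R=1−1/(4·23/25)=0.7283>−1
Confirm numerically:
  x=-0.991: |R|=0.91251 <1
  x=-0.628: |R|=0.73483 <1
  x=-0.478: |R|=0.73221 <1
  x=-1.463: |R|=1.50614 >1
  x=-1.277: |R|=1.22327 >1
So |R|<1 on (-1.0870, 0).

(-1.0870, 0).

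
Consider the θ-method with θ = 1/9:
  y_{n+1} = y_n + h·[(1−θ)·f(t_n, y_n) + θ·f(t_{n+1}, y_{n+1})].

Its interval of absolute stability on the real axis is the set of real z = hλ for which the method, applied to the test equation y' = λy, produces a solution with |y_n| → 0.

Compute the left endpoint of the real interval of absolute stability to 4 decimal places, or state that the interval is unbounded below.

left endpoint -2.5714.

On y'=λy, z=hλ:
  y_{n+1} = y_n + z·[8/9·y_n + 1/9·y_{n+1}] ⇒ (1 − 1/9z)y_{n+1} = (1 + 8/9z)y_n
  Hence R(z) = (1 + 8/9z)/(1 − 1/9z).

Boundary: |R(x)|=1, x<0.
x=-1.57: |R|=0.3368
R=−1: 1+8/9x = −1+1/9x ⇒ -7/9x=2 ⇒ x=2/(-7/9)=-2.5714
Confirm numerically:
  x=-2.415: |R|=0.90407 <1
  x=-1.724: |R|=0.44685 <1
  x=-1.069: |R|=0.04449 <1
  x=-3.048: |R|=1.27689 >1
  x=-2.913: |R|=1.20071 >1
  x=-2.891: |R|=1.18813 >1
Stable set (-2.5714, 0).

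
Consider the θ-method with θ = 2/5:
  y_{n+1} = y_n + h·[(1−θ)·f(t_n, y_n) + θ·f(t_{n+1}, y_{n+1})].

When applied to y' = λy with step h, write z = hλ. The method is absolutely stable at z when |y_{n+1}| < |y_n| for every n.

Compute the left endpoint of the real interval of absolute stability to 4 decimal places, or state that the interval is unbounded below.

left endpoint -10.0000.

On y'=λy, z=hλ:
  y_{n+1} = y_n + z·[3/5·y_n + 2/5·y_{n+1}] ⇒ (1 − 2/5z)y_{n+1} = (1 + 3/5z)y_n
  R(z) = (1 + 3/5z)/(1 − 2/5z).

Boundary: |R(x)|=1, x<0.
x=-0.47: |R|=0.6044
R=−1: 1+3/5x = −1+2/5x ⇒ -1/5x=2 ⇒ x=2/(-1/5)=-10.0000
Confirm numerically:
  x=-9.658: |R|=0.98594 <1
  x=-9.414: |R|=0.97541 <1
  x=-6.254: |R|=0.78604 <1
  x=-5.713: |R|=0.73901 <1
  x=-10.152: |R|=1.00601 >1
  x=-10.100: |R|=1.00397 >1
Stable set (-10.0000, 0).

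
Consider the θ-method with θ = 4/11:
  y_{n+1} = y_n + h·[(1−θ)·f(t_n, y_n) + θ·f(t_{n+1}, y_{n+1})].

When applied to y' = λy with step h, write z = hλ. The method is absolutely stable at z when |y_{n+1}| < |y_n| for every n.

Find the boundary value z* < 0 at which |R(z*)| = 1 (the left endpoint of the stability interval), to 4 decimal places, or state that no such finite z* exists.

Test eqn y'=λy, z=hλ:
  y_{n+1} = y_n + z·[7/11·y_n + 4/11·y_{n+1}] ⇒ (1 − 4/11z)y_{n+1} = (1 + 7/11z)y_n
  ⇒ R(z) = (1 + 7/11z)/(1 − 4/11z).

Boundary: |R(x)|=1, x<0.
x=-1: |R|=0.2667
R=−1: 1+7/11x = −1+4/11x ⇒ -3/11x=2 ⇒ x=2/(-3/11)=-7.3333
Confirm numerically:
  x=-6.382: |R|=0.92187 <1
  x=-3.858: |R|=0.60555 <1
  x=-3.695: |R|=0.57661 <1
  x=-3.402: |R|=0.52072 <1
  x=-7.584: |R|=1.01819 >1
  x=-7.489: |R|=1.01140 >1
Stable set (-7.3333, 0).

z* = -7.3333.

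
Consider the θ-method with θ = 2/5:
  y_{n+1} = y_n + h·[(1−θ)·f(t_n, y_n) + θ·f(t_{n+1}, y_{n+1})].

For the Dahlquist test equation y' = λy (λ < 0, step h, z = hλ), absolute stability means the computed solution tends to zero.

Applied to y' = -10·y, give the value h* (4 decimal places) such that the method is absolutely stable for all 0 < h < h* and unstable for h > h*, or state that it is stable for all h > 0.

Set f=λy, z=hλ:
  y_{n+1} = y_n + z·[3/5·y_n + 2/5·y_{n+1}] ⇒ (1 − 2/5z)y_{n+1} = (1 + 3/5z)y_n
  Hence R(z) = (1 + 3/5z)/(1 − 2/5z).

Boundary: |R(x)|=1, x<0.
x=-1.53: |R|=0.0509
R=−1: 1+3/5x = −1+2/5x ⇒ -1/5x=2 ⇒ x=2/(-1/5)=-10.0000
Confirm numerically:
  x=-8.899: |R|=0.95171 <1
  x=-7.198: |R|=0.85554 <1
  x=-4.980: |R|=0.66444 <1
  x=-10.358: |R|=1.01392 >1
  x=-10.255: |R|=1.01000 >1
Interval (-10.0000, 0).

(-10.0000,0); λ=-10 ⇒ h* = (10)/10 = 1.0000.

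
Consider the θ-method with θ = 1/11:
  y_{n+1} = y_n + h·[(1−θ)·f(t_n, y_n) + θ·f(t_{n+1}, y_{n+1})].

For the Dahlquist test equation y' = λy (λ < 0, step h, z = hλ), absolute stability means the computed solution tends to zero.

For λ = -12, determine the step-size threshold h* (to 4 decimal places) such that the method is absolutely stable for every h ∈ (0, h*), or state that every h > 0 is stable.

On y'=λy, z=hλ:
  y_{n+1} = y_n + z·[10/11·y_n + 1/11·y_{n+1}] ⇒ (1 − 1/11z)y_{n+1} = (1 + 10/11z)y_n
  ⇒ R(z) = (1 + 10/11z)/(1 − 1/11z).

Solve |R(x)|<1 on ℝ⁻.
x=-1.65: |R|=0.4348
R=−1: 1+10/11x = −1+1/11x ⇒ -9/11x=2 ⇒ x=2/(-9/11)=-2.4444
Confirm numerically:
  x=-2.021: |R|=0.70732 <1
  x=-1.678: |R|=0.45591 <1
  x=-1.469: |R|=0.29593 <1
  x=-3.033: |R|=1.37747 >1
  x=-3.032: |R|=1.37685 >1
Stable set (-2.4444, 0).

(-2.4444,0); λ=-12 ⇒ h* = (22/9)/12 = 0.2037.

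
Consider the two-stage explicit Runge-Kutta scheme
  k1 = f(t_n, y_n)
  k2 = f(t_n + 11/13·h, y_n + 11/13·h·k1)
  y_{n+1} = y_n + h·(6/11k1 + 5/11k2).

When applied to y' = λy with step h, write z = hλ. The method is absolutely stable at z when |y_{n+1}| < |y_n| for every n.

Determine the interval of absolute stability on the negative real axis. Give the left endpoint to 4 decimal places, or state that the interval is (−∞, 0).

z∈(-2.6000,0).

Set f=λy, z=hλ:
  k1=λy_n ⇒ h·k1=z·y_n;  k2=λ(1+11/13z)y_n ⇒ h·k2=z(1+11/13z)y_n
  y_{n+1}/y_n = 1 + 6/11z + 5/11z(1+11/13z) = 1 + z + 5/13z²
  Hence R(z) = 1 + z + 5/13z².

Solve |R(x)|<1 on ℝ⁻.
x=-1.69: |R|=0.4085
R=1: x+5/13x²=0 ⇒ x=−13/5=-2.6000; min R=1−1/(4·5/13)=0.3500>−1
Confirm numerically:
  x=-2.426: |R|=0.83764 <1
  x=-2.010: |R|=0.54388 <1
  x=-1.745: |R|=0.42616 <1
  x=-3.125: |R|=1.63101 >1
  x=-3.028: |R|=1.49846 >1
  x=-2.747: |R|=1.15531 >1
Interval (-2.6000, 0).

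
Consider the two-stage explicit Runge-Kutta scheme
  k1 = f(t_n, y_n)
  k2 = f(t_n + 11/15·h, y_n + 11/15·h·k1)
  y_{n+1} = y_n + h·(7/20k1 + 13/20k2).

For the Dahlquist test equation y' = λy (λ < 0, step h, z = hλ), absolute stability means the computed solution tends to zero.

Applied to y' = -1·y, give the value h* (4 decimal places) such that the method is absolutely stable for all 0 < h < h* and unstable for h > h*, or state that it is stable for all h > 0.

(-2.0979,0); λ=-1 ⇒ h* = (300/143)/1 = 2.0979.

Set f=λy, z=hλ:
  k1=λy_n ⇒ h·k1=z·y_n;  k2=λ(1+11/15z)y_n ⇒ h·k2=z(1+11/15z)y_n
  y_{n+1}/y_n = 1 + 7/20z + 13/20z(1+11/15z) = 1 + z + 143/300z²
  ⇒ R(z) = 1 + z + 143/300z².

Solve |R(x)|<1 on ℝ⁻.
x=-1.28: |R|=0.5010
R=1: x+143/300x²=0 ⇒ x=−300/143=-2.0979; min R=1−1/(4·143/300)=0.4755>−1
Confirm numerically:
  x=-1.943: |R|=0.85654 <1
  x=-1.797: |R|=0.74226 <1
  x=-1.627: |R|=0.63480 <1
  x=-2.328: |R|=1.25534 >1
  x=-2.277: |R|=1.19439 >1
Stable set (-2.0979, 0).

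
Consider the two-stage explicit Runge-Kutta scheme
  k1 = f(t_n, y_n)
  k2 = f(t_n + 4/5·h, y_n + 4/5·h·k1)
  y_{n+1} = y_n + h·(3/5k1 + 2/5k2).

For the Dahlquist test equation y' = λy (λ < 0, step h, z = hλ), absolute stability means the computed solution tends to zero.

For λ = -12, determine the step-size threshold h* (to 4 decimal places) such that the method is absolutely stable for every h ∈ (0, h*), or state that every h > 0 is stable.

Set f=λy, z=hλ:
  k1=λy_n ⇒ h·k1=z·y_n;  k2=λ(1+4/5z)y_n ⇒ h·k2=z(1+4/5z)y_n
  y_{n+1}/y_n = 1 + 3/5z + 2/5z(1+4/5z) = 1 + z + 8/25z²
  R(z) = 1 + z + 8/25z².

Boundary: |R(x)|=1, x<0.
x=-1.31: |R|=0.2392
R=1: x+8/25x²=0 ⇒ x=−25/8=-3.1250; min R=1−1/(4·8/25)=0.2188>−1
Confirm numerically:
  x=-2.372: |R|=0.42844 <1
  x=-2.059: |R|=0.29763 <1
  x=-1.326: |R|=0.23665 <1
  x=-3.676: |R|=1.64815 >1
  x=-3.183: |R|=1.05908 >1
So |R|<1 on (-3.1250, 0).

(-3.1250,0); λ=-12 ⇒ h* = (25/8)/12 = 0.2604.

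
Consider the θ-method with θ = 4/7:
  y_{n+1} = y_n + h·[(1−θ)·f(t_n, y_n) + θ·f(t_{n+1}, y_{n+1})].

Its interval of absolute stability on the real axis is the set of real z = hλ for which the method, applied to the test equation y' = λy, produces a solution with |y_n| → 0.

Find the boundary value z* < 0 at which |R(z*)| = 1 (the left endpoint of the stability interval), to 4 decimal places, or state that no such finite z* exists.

interval (−∞, 0).

With y'=λy (z=hλ):
  y_{n+1} = y_n + z·[3/7·y_n + 4/7·y_{n+1}] ⇒ (1 − 4/7z)y_{n+1} = (1 + 3/7z)y_n
  so R(z) = (1 + 3/7z)/(1 − 4/7z).

Solve |R(x)|<1 on ℝ⁻.
x=-1.27: |R|=0.2641
x=-2: |R|=0.0667
x=-10: |R|=0.4894
x=-100: |R|=0.7199
θ=4/7≥1/2 ⇒ |1+3/7x|<|1−4/7x| ∀x<0 ⇒ interval (−∞,0).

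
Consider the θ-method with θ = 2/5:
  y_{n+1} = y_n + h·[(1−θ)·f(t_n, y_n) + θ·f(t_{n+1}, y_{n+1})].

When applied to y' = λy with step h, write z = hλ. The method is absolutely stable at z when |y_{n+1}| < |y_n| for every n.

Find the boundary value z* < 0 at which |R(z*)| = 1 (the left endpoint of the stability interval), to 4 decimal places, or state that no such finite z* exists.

left endpoint -10.0000.

With y'=λy (z=hλ):
  y_{n+1} = y_n + z·[3/5·y_n + 2/5·y_{n+1}] ⇒ (1 − 2/5z)y_{n+1} = (1 + 3/5z)y_n
  R(z) = (1 + 3/5z)/(1 − 2/5z).

Find x<0 with |R(x)|<1.
x=-0.85: |R|=0.3657
R=−1: 1+3/5x = −1+2/5x ⇒ -1/5x=2 ⇒ x=2/(-1/5)=-10.0000
Confirm numerically:
  x=-6.337: |R|=0.79275 <1
  x=-5.298: |R|=0.69851 <1
  x=-4.873: |R|=0.65231 <1
  x=-10.378: |R|=1.01468 >1
  x=-10.358: |R|=1.01392 >1
Interval (-10.0000, 0).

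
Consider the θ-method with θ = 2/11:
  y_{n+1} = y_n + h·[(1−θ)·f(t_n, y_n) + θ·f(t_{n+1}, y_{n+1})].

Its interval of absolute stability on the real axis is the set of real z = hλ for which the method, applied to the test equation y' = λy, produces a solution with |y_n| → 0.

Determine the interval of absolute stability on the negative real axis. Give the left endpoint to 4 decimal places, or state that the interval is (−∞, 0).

Test eqn y'=λy, z=hλ:
  y_{n+1} = y_n + z·[9/11·y_n + 2/11·y_{n+1}] ⇒ (1 − 2/11z)y_{n+1} = (1 + 9/11z)y_n
  so R(z) = (1 + 9/11z)/(1 − 2/11z).

Boundary: |R(x)|=1, x<0.
x=-1.1: |R|=0.0833
R=−1: 1+9/11x = −1+2/11x ⇒ -7/11x=2 ⇒ x=2/(-7/11)=-3.1429
Confirm numerically:
  x=-3.118: |R|=0.98990 <1
  x=-2.514: |R|=0.72536 <1
  x=-1.318: |R|=0.06322 <1
  x=-3.588: |R|=1.17143 >1
  x=-3.282: |R|=1.05545 >1
So |R|<1 on (-3.1429, 0).

z∈(-3.1429,0).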